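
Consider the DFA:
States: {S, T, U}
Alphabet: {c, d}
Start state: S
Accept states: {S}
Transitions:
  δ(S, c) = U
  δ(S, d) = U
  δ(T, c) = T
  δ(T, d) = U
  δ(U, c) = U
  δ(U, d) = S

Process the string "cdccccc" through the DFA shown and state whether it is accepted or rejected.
Processing string "cdccccc":
  S --c--> U
  U --d--> S
  S --c--> U
  U --c--> U
  U --c--> U
  U --c--> U
  U --c--> U
Final state: U
Accept states: {S}
No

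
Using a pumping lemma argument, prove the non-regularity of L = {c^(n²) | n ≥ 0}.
Assume L is regular with pumping length p. Idea: pumping adds a fixed amount, but gaps between consecutive squares grow.
Choose s = c^(p²) (length p² ≥ p). By the pumping lemma, s = xyz with |xy| ≤ p, |y| > 0, so |y| = k with 1 ≤ k ≤ p. Then |xy²z| = p²+k. Since p² < p²+k ≤ p²+p < (p+1)², the length p²+k lies strictly between consecutive squares, so it is not a perfect square and xy²z ∉ L.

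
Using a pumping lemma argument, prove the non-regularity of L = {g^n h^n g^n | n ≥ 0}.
Assume L is regular with pumping length p. Idea: pumping the first g-block unbalances it against the other two.
Choose s = g^p h^p g^p ∈ L (|s| = 3p ≥ p). By the pumping lemma, s = xyz with |xy| ≤ p, |y| > 0, so y = g^k with k ≥ 1, inside the first g-block. Then xy²z = g^(p+k) h^p g^p. The first block has length p+k ≠ p, so the three block lengths are no longer equal and xy²z ∉ L.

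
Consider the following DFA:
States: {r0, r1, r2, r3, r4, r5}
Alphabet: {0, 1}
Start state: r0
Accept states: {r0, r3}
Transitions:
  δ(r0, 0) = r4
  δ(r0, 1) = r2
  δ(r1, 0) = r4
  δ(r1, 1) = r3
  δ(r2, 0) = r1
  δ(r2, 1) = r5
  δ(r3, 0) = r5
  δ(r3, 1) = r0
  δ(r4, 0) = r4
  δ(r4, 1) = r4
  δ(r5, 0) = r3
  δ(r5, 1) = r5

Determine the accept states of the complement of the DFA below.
Complement accept states = All states \ Original accept states
= {r0, r1, r2, r3, r4, r5} \ {r0, r3}
{r1, r2, r4, r5}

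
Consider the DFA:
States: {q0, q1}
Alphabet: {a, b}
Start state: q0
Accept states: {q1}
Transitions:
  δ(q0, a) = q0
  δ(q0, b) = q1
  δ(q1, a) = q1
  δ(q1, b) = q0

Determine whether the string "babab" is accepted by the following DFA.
Processing string "babab":
  q0 --b--> q1
  q1 --a--> q1
  q1 --b--> q0
  q0 --a--> q0
  q0 --b--> q1
Final state: q1
Accept states: {q1}
Yes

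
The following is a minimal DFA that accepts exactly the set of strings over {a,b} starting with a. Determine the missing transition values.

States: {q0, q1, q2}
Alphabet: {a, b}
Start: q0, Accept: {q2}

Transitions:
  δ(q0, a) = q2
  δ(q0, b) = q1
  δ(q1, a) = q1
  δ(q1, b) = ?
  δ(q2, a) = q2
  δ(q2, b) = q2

From the language and accept set, identify what each state tracks — q0: no input read; q1: started with b (dead); q2: started with a.
Each missing δ(q, a) is the state matching the new tracked value after reading a.
δ(q1, b) = q1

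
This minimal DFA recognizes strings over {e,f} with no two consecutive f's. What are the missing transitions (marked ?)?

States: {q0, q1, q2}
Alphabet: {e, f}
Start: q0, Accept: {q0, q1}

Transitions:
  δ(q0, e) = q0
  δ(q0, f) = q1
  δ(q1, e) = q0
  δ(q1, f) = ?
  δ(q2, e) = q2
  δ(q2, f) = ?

From the language and accept set, identify what each state tracks — q0: last symbol not f (ok); q1: last symbol f (ok); q2: saw ff (dead).
Each missing δ(q, a) is the state matching the new tracked value after reading a.
δ(q1, f) = q2; δ(q2, f) = q2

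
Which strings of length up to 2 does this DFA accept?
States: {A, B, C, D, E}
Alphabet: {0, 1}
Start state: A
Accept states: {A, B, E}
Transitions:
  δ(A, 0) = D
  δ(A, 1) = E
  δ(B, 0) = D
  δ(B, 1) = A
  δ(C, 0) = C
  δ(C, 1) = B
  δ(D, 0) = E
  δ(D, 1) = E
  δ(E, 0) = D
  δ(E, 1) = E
ε, 1, 00, 01, 11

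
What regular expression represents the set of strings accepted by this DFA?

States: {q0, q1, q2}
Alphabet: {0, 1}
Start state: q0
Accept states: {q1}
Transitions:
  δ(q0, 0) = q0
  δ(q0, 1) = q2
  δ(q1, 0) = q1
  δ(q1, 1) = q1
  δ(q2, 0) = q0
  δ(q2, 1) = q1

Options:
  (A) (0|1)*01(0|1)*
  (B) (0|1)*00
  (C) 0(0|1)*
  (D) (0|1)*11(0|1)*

Check each option against the DFA on short strings; one disagreement eliminates an option:
  (A) (0|1)*01(0|1)*: on '01' the DFA goes q0 → q0 → q2 and rejects (q2 ∉ Accept), but the regex matches it → eliminate
  (B) (0|1)*00: on '00' the DFA goes q0 → q0 → q0 and rejects (q0 ∉ Accept), but the regex matches it → eliminate
  (C) 0(0|1)*: on '0' the DFA goes q0 → q0 and rejects (q0 ∉ Accept), but the regex matches it → eliminate
  (D) (0|1)*11(0|1)*: agrees with the DFA on every string of length ≤ 6
Only (D) is consistent with the DFA.
(D) (0|1)*11(0|1)*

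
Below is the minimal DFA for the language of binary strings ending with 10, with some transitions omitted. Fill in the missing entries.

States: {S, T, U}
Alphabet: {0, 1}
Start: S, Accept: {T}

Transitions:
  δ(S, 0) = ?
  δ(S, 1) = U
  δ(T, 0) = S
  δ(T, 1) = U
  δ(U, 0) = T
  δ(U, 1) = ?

From the language and accept set, identify what each state tracks — S: no suffix match; T: suffix is 10; U: one trailing 1.
Each missing δ(q, a) is the state matching the new tracked value after reading a.
δ(S, 0) = S; δ(U, 1) = U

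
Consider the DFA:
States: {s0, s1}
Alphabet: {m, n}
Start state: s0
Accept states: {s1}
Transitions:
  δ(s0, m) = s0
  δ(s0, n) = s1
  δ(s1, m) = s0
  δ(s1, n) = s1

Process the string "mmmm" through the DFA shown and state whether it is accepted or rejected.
Processing string "mmmm":
  s0 --m--> s0
  s0 --m--> s0
  s0 --m--> s0
  s0 --m--> s0
Final state: s0
Accept states: {s1}
No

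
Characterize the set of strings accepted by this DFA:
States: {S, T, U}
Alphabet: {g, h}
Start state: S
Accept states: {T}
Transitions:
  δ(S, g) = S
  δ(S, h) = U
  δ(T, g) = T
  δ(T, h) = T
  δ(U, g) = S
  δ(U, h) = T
Testing a few strings:
  'hh' → accept
  'hgg' → reject
  'gh' → reject
  'hgh' → reject
State roles: S=no progress toward hh; T=substring hh seen; U=one trailing h
All strings over {g,h} containing the substring hh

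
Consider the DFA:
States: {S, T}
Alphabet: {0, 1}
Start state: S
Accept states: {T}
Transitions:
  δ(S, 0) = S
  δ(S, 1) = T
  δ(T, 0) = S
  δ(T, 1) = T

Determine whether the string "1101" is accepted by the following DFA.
Processing string "1101":
  S --1--> T
  T --1--> T
  T --0--> S
  S --1--> T
Final state: T
Accept states: {T}
Yes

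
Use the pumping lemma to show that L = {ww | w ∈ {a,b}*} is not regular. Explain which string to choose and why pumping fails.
Assume L is regular with pumping length p. Idea: pumping the leading a-block breaks the equality of the two halves.
Choose s = a^p b a^p b ∈ L (with w = a^p b). |s| = 2p+2 ≥ p. By the pumping lemma, s = xyz with |xy| ≤ p, |y| > 0, so y = a^k with k ≥ 1, in the first a-block. Then xy²z = a^(p+k) b a^p b, of length 2p+2+k. If k is odd this length is odd, so it cannot be of the form ww. If k is even, each half has length p+1+k/2 ≤ p+k, so the first half lies entirely inside the leading a-block and contains no b, while the second half ends in b; the halves differ. Either way xy²z ∉ L.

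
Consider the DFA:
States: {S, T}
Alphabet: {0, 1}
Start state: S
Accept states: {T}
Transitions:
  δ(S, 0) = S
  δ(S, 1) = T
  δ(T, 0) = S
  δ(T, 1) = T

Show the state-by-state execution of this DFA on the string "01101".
read '0': S → S
  read '1': S → T
  read '1': T → T
  read '0': T → S
  read '1': S → T
S -> S -> T -> T -> S -> T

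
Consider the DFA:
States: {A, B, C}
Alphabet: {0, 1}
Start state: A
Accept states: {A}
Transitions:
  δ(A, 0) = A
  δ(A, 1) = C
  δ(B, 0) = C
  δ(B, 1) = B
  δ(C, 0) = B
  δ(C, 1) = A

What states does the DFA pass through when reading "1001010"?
read '1': A → C
  read '0': C → B
  read '0': B → C
  read '1': C → A
  read '0': A → A
  read '1': A → C
  read '0': C → B
A -> C -> B -> C -> A -> A -> C -> B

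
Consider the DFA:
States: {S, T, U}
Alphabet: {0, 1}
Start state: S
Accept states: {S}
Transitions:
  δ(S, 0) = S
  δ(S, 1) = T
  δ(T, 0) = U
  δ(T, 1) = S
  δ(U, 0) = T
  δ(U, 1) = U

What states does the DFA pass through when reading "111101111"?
read '1': S → T
  read '1': T → S
  read '1': S → T
  read '1': T → S
  read '0': S → S
  read '1': S → T
  read '1': T → S
  read '1': S → T
  read '1': T → S
S -> T -> S -> T -> S -> S -> T -> S -> T -> S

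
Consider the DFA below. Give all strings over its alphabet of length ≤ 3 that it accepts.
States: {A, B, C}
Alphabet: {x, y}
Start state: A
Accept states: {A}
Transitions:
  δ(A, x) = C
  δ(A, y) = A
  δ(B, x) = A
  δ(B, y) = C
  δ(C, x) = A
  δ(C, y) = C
ε, y, xx, yy, xxy, xyx, yxx, yyy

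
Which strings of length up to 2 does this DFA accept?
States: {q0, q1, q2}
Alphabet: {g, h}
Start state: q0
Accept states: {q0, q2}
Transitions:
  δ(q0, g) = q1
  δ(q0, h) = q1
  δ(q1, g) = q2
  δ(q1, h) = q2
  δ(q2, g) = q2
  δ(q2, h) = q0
ε, gg, gh, hg, hh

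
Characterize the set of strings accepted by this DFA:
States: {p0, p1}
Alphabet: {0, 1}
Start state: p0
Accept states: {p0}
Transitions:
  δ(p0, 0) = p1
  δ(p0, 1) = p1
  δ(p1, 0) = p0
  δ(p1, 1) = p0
Testing a few strings:
  '111' → reject
  '001' → reject
  '0' → reject
  '10' → accept
State roles: p0=even length so far; p1=odd length so far
All binary strings of even length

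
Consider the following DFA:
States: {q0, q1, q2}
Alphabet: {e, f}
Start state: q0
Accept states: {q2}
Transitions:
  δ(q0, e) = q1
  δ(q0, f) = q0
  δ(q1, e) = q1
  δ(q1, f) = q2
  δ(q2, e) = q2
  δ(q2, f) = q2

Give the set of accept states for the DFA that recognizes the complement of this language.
Complement accept states = All states \ Original accept states
= {q0, q1, q2} \ {q2}
{q0, q1}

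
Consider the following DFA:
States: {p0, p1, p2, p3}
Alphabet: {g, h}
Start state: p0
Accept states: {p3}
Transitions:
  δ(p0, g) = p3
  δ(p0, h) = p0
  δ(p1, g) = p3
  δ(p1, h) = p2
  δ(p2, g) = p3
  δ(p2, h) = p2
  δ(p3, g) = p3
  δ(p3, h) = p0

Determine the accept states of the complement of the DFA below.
Complement accept states = All states \ Original accept states
= {p0, p1, p2, p3} \ {p3}
{p0, p1, p2}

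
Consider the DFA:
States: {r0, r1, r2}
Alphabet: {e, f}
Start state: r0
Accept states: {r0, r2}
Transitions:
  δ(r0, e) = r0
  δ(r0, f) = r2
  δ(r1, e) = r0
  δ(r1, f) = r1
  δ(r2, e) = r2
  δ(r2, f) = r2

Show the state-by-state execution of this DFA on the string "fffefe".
read 'f': r0 → r2
  read 'f': r2 → r2
  read 'f': r2 → r2
  read 'e': r2 → r2
  read 'f': r2 → r2
  read 'e': r2 → r2
r0 -> r2 -> r2 -> r2 -> r2 -> r2 -> r2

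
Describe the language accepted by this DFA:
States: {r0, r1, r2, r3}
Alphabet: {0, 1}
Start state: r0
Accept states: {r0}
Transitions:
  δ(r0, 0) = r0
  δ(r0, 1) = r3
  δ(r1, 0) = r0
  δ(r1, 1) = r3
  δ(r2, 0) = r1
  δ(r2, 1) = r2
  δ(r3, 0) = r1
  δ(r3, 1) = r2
Testing a few strings:
  '10' → reject
  '01' → reject
  '00' → accept
  '1111' → reject
State roles: r0=value ≡ 0 (mod 4); r1=value ≡ 2 (mod 4); r2=value ≡ 3 (mod 4); r3=value ≡ 1 (mod 4)
All binary strings representing a multiple of 4 (read in base 2; leading zeros allowed and ε counts as 0)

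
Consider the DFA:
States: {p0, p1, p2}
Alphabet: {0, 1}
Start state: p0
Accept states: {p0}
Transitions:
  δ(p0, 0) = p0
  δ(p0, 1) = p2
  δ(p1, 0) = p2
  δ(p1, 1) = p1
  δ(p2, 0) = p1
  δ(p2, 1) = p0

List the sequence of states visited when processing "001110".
read '0': p0 → p0
  read '0': p0 → p0
  read '1': p0 → p2
  read '1': p2 → p0
  read '1': p0 → p2
  read '0': p2 → p1
p0 -> p0 -> p0 -> p2 -> p0 -> p2 -> p1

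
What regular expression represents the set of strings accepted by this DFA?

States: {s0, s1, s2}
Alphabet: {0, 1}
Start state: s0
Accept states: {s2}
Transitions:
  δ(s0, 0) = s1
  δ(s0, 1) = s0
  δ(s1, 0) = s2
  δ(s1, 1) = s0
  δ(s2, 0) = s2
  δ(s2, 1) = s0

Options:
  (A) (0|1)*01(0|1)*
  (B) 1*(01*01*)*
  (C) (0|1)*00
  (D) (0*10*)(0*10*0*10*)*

Check each option against the DFA on short strings; one disagreement eliminates an option:
  (A) (0|1)*01(0|1)*: on '00' the DFA goes s0 → s1 → s2 and accepts (s2 ∈ Accept), but the regex does not match it → eliminate
  (B) 1*(01*01*)*: on ε the DFA stays in s0 and rejects (s0 ∉ Accept), but the regex matches it → eliminate
  (C) (0|1)*00: agrees with the DFA on every string of length ≤ 6
  (D) (0*10*)(0*10*0*10*)*: on '1' the DFA goes s0 → s0 and rejects (s0 ∉ Accept), but the regex matches it → eliminate
Only (C) is consistent with the DFA.
(C) (0|1)*00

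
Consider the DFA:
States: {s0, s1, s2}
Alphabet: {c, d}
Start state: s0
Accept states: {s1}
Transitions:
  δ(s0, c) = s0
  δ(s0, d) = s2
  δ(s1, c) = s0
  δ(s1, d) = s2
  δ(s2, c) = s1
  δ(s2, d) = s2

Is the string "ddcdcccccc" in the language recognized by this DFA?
Processing string "ddcdcccccc":
  s0 --d--> s2
  s2 --d--> s2
  s2 --c--> s1
  s1 --d--> s2
  s2 --c--> s1
  s1 --c--> s0
  s0 --c--> s0
  s0 --c--> s0
  s0 --c--> s0
  s0 --c--> s0
Final state: s0
Accept states: {s1}
No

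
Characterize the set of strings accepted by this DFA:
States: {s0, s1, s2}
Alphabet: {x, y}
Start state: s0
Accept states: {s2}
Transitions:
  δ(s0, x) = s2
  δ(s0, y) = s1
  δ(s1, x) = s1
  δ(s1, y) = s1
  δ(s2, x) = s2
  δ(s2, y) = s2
Testing a few strings:
  'yxx' → reject
  'y' → reject
  'xy' → accept
  'yyy' → reject
State roles: s0=no input read; s1=started with y (dead); s2=started with x
All strings over {x,y} starting with x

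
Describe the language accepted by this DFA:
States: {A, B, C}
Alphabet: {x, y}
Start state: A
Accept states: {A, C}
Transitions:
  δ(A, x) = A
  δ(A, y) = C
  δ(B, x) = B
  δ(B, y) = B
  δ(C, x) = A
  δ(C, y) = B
Testing a few strings:
  'y' → accept
  'xyyx' → reject
  'yy' → reject
  'x' → accept
State roles: A=last symbol not y (ok); B=saw yy (dead); C=last symbol y (ok)
All strings over {x,y} with no two consecutive y's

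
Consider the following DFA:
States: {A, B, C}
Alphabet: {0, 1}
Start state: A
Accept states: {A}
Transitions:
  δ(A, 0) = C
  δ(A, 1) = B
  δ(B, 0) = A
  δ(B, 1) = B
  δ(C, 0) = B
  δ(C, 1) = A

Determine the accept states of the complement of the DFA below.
Complement accept states = All states \ Original accept states
= {A, B, C} \ {A}
{B, C}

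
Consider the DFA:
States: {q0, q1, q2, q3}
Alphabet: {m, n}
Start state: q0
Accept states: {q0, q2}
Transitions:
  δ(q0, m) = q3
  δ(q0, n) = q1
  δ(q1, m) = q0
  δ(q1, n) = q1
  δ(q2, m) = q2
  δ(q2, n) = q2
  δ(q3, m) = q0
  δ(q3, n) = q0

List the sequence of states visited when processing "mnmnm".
read 'm': q0 → q3
  read 'n': q3 → q0
  read 'm': q0 → q3
  read 'n': q3 → q0
  read 'm': q0 → q3
q0 -> q3 -> q0 -> q3 -> q0 -> q3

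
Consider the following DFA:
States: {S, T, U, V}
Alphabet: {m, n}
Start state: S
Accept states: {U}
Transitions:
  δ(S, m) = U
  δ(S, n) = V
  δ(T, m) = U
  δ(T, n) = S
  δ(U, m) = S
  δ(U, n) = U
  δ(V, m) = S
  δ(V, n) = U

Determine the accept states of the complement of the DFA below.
Complement accept states = All states \ Original accept states
= {S, T, U, V} \ {U}
{S, T, V}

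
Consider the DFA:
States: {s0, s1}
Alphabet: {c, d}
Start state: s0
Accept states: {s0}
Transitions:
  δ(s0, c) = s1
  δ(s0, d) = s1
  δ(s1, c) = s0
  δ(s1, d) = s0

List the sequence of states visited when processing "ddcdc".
read 'd': s0 → s1
  read 'd': s1 → s0
  read 'c': s0 → s1
  read 'd': s1 → s0
  read 'c': s0 → s1
s0 -> s1 -> s0 -> s1 -> s0 -> s1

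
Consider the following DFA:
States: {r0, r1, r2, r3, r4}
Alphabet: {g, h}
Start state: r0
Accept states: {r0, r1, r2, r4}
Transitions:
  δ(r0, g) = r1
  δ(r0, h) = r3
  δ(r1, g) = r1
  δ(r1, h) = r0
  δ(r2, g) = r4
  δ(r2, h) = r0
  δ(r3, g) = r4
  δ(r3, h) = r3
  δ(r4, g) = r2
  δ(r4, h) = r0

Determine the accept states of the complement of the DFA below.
Complement accept states = All states \ Original accept states
= {r0, r1, r2, r3, r4} \ {r0, r1, r2, r4}
{r3}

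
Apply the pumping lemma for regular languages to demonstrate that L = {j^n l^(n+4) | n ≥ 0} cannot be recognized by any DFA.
Assume L is regular with pumping length p. Idea: pumping the j-block breaks the fixed offset of 4.
Choose s = j^p l^(p+4) ∈ L. By the pumping lemma, s = xyz with |xy| ≤ p, |y| > 0, so y = j^k with k ≥ 1. Then xy²z = j^(p+k) l^(p+4). For this to be in L we would need p+4 = (p+k)+4, i.e. k = 0, contradicting k ≥ 1. So xy²z ∉ L.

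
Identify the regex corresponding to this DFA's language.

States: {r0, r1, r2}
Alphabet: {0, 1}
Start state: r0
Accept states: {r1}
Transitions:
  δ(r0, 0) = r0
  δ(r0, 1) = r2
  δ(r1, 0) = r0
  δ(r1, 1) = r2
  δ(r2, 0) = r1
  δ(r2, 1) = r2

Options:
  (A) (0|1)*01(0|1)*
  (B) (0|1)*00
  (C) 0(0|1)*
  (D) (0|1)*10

Check each option against the DFA on short strings; one disagreement eliminates an option:
  (A) (0|1)*01(0|1)*: on '01' the DFA goes r0 → r0 → r2 and rejects (r2 ∉ Accept), but the regex matches it → eliminate
  (B) (0|1)*00: on '00' the DFA goes r0 → r0 → r0 and rejects (r0 ∉ Accept), but the regex matches it → eliminate
  (C) 0(0|1)*: on '0' the DFA goes r0 → r0 and rejects (r0 ∉ Accept), but the regex matches it → eliminate
  (D) (0|1)*10: agrees with the DFA on every string of length ≤ 6
Only (D) is consistent with the DFA.
(D) (0|1)*10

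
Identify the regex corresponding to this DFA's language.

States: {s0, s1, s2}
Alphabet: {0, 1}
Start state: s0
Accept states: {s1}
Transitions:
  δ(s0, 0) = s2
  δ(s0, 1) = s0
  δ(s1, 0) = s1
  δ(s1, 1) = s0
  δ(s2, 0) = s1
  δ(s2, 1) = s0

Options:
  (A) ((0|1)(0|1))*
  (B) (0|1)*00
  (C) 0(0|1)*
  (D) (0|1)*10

Check each option against the DFA on short strings; one disagreement eliminates an option:
  (A) ((0|1)(0|1))*: on ε the DFA stays in s0 and rejects (s0 ∉ Accept), but the regex matches it → eliminate
  (B) (0|1)*00: agrees with the DFA on every string of length ≤ 6
  (C) 0(0|1)*: on '0' the DFA goes s0 → s2 and rejects (s2 ∉ Accept), but the regex matches it → eliminate
  (D) (0|1)*10: on '00' the DFA goes s0 → s2 → s1 and accepts (s1 ∈ Accept), but the regex does not match it → eliminate
Only (B) is consistent with the DFA.
(B) (0|1)*00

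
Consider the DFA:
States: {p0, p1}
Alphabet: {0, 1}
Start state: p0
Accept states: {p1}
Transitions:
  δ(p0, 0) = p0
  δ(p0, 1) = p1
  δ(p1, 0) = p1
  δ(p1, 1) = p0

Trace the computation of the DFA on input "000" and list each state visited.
read '0': p0 → p0
  read '0': p0 → p0
  read '0': p0 → p0
p0 -> p0 -> p0 -> p0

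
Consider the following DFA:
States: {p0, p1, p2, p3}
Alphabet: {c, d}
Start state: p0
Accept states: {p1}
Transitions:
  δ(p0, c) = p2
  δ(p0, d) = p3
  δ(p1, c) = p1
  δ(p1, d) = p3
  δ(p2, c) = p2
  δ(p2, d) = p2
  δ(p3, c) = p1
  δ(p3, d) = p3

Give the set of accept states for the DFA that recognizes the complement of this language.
Complement accept states = All states \ Original accept states
= {p0, p1, p2, p3} \ {p1}
{p0, p2, p3}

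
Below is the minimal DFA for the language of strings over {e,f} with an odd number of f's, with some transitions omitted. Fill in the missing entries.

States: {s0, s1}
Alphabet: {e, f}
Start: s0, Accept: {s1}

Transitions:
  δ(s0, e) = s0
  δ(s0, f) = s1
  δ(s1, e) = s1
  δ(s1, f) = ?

From the language and accept set, identify what each state tracks — s0: even number of f's so far; s1: odd number of f's so far.
Each missing δ(q, a) is the state matching the new tracked value after reading a.
δ(s1, f) = s0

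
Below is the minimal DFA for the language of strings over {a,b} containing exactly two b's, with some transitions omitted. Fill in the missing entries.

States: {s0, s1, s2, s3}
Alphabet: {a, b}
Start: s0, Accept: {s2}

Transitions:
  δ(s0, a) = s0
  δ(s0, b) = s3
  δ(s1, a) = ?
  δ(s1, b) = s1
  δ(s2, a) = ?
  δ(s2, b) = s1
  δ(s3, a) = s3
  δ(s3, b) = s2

From the language and accept set, identify what each state tracks — s0: zero b's; s1: ≥ three b's (dead); s2: two b's; s3: one b.
Each missing δ(q, a) is the state matching the new tracked value after reading a.
δ(s1, a) = s1; δ(s2, a) = s2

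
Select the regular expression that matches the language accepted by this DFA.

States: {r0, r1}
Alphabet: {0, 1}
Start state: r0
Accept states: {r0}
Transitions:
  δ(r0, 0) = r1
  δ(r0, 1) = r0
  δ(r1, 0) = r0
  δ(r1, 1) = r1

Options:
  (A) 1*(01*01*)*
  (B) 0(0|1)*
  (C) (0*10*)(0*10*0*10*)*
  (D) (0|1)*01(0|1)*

Check each option against the DFA on short strings; one disagreement eliminates an option:
  (A) 1*(01*01*)*: agrees with the DFA on every string of length ≤ 6
  (B) 0(0|1)*: on ε the DFA stays in r0 and accepts (r0 ∈ Accept), but the regex does not match it → eliminate
  (C) (0*10*)(0*10*0*10*)*: on ε the DFA stays in r0 and accepts (r0 ∈ Accept), but the regex does not match it → eliminate
  (D) (0|1)*01(0|1)*: on ε the DFA stays in r0 and accepts (r0 ∈ Accept), but the regex does not match it → eliminate
Only (A) is consistent with the DFA.
(A) 1*(01*01*)*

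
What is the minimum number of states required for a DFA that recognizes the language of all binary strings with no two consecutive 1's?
By Myhill–Nerode, count the distinguishable equivalence classes: three classes — safe with last≠1 / safe with last=1 / 11 seen (dead).
3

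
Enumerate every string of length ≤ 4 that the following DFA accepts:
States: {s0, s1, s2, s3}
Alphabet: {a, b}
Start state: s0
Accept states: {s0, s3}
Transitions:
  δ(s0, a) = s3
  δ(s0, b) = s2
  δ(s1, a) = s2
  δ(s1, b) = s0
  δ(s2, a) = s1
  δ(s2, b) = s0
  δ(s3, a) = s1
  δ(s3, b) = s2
ε, a, bb, aab, abb, bab, bba, aaab, aaba, abab, abba, baab, baba, bbbb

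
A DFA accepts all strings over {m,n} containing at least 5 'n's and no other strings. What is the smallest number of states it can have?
By Myhill–Nerode, count the distinguishable equivalence classes: 6 classes — having seen 0, 1, …, 4, or ≥5 copies of 'n'; any two classes i < j (j ≤ 5) are distinguished by the string n^(5−j), which takes class j to 5 copies (accepted) but leaves class i below 5 (rejected).
6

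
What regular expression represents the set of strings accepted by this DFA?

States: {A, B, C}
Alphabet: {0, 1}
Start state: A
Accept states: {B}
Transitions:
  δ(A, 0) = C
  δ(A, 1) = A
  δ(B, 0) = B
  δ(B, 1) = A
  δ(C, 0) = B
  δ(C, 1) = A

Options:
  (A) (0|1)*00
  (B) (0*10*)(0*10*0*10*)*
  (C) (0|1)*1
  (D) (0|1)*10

Check each option against the DFA on short strings; one disagreement eliminates an option:
  (A) (0|1)*00: agrees with the DFA on every string of length ≤ 6
  (B) (0*10*)(0*10*0*10*)*: on '1' the DFA goes A → A and rejects (A ∉ Accept), but the regex matches it → eliminate
  (C) (0|1)*1: on '1' the DFA goes A → A and rejects (A ∉ Accept), but the regex matches it → eliminate
  (D) (0|1)*10: on '00' the DFA goes A → C → B and accepts (B ∈ Accept), but the regex does not match it → eliminate
Only (A) is consistent with the DFA.
(A) (0|1)*00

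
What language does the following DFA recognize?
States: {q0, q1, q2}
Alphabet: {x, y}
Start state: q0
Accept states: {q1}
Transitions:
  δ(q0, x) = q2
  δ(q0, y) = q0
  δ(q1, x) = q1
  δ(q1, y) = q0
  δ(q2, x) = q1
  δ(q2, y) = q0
Testing a few strings:
  'x' → reject
  'xyyx' → reject
  'y' → reject
  'xy' → reject
State roles: q0=last symbol not x; q1=two trailing x's; q2=one trailing x
All strings over {x,y} ending with xx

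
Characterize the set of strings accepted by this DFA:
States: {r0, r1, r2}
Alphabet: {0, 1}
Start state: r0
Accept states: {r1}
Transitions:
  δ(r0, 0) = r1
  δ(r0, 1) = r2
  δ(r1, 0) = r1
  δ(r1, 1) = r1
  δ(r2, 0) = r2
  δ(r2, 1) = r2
Testing a few strings:
  '11' → reject
  '011' → accept
  '010' → accept
  '01' → accept
State roles: r0=no input read; r1=started with 0; r2=started with 1 (dead)
All binary strings starting with 0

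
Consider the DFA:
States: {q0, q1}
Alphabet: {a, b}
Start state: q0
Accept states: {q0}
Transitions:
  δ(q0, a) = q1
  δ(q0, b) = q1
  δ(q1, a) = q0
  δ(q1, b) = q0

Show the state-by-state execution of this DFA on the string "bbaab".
read 'b': q0 → q1
  read 'b': q1 → q0
  read 'a': q0 → q1
  read 'a': q1 → q0
  read 'b': q0 → q1
q0 -> q1 -> q0 -> q1 -> q0 -> q1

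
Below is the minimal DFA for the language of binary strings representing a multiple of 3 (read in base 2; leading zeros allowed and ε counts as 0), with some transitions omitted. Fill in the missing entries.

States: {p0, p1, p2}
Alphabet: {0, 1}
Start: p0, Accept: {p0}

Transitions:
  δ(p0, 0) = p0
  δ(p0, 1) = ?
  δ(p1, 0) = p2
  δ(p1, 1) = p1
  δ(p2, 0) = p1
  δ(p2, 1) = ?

From the language and accept set, identify what each state tracks — p0: value ≡ 0 (mod 3); p1: value ≡ 2 (mod 3); p2: value ≡ 1 (mod 3).
Each missing δ(q, a) is the state matching the new tracked value after reading a.
δ(p0, 1) = p2; δ(p2, 1) = p0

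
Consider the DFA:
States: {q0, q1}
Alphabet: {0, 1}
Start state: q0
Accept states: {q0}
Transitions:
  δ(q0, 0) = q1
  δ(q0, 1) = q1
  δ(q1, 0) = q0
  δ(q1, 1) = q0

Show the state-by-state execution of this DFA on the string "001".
read '0': q0 → q1
  read '0': q1 → q0
  read '1': q0 → q1
q0 -> q1 -> q0 -> q1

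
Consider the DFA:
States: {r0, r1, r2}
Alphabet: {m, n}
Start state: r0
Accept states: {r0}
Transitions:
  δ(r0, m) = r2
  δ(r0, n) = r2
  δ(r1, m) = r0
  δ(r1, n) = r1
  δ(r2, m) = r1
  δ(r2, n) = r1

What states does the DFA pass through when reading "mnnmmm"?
read 'm': r0 → r2
  read 'n': r2 → r1
  read 'n': r1 → r1
  read 'm': r1 → r0
  read 'm': r0 → r2
  read 'm': r2 → r1
r0 -> r2 -> r1 -> r1 -> r0 -> r2 -> r1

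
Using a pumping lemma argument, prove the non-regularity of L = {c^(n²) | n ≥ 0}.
Assume L is regular with pumping length p. Idea: pumping adds a fixed amount, but gaps between consecutive squares grow.
Choose s = c^(p²) (length p² ≥ p). By the pumping lemma, s = xyz with |xy| ≤ p, |y| > 0, so |y| = k with 1 ≤ k ≤ p. Then |xy²z| = p²+k. Since p² < p²+k ≤ p²+p < (p+1)², the length p²+k lies strictly between consecutive squares, so it is not a perfect square and xy²z ∉ L.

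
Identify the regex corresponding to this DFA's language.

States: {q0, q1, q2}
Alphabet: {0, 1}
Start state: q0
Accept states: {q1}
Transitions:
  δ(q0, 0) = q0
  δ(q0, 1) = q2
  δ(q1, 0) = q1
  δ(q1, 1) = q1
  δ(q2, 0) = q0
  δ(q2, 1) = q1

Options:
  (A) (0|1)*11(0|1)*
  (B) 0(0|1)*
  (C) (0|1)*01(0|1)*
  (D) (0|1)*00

Check each option against the DFA on short strings; one disagreement eliminates an option:
  (A) (0|1)*11(0|1)*: agrees with the DFA on every string of length ≤ 6
  (B) 0(0|1)*: on '0' the DFA goes q0 → q0 and rejects (q0 ∉ Accept), but the regex matches it → eliminate
  (C) (0|1)*01(0|1)*: on '01' the DFA goes q0 → q0 → q2 and rejects (q2 ∉ Accept), but the regex matches it → eliminate
  (D) (0|1)*00: on '00' the DFA goes q0 → q0 → q0 and rejects (q0 ∉ Accept), but the regex matches it → eliminate
Only (A) is consistent with the DFA.
(A) (0|1)*11(0|1)*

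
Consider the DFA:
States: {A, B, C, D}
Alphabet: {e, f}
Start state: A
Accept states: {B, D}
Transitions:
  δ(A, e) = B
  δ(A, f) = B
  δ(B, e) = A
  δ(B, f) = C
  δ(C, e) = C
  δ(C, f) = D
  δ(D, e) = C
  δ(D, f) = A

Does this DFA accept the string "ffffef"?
Processing string "ffffef":
  A --f--> B
  B --f--> C
  C --f--> D
  D --f--> A
  A --e--> B
  B --f--> C
Final state: C
Accept states: {B, D}
No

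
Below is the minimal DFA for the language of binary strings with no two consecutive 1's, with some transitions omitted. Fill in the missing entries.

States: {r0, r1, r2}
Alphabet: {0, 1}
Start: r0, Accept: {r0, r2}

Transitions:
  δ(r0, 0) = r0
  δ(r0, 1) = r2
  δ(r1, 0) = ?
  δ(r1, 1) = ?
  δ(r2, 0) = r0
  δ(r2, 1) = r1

From the language and accept set, identify what each state tracks — r0: last symbol not 1 (ok); r1: saw 11 (dead); r2: last symbol 1 (ok).
Each missing δ(q, a) is the state matching the new tracked value after reading a.
δ(r1, 0) = r1; δ(r1, 1) = r1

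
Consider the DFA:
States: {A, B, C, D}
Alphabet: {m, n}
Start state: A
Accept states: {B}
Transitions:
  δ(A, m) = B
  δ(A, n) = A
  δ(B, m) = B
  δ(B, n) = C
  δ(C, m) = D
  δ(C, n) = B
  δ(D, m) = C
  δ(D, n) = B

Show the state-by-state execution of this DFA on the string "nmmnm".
read 'n': A → A
  read 'm': A → B
  read 'm': B → B
  read 'n': B → C
  read 'm': C → D
A -> A -> B -> B -> C -> D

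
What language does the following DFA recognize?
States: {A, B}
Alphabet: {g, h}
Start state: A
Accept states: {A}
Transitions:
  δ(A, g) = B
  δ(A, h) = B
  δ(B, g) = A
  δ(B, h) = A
Testing a few strings:
  'ghg' → reject
  'g' → reject
  'gh' → accept
  'hgh' → reject
State roles: A=even length so far; B=odd length so far
All strings over {g,h} of even length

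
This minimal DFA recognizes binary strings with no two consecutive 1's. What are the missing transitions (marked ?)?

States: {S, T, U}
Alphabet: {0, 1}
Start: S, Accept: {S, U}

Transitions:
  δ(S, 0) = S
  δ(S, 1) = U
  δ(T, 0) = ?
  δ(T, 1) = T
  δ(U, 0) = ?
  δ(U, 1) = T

From the language and accept set, identify what each state tracks — S: last symbol not 1 (ok); T: saw 11 (dead); U: last symbol 1 (ok).
Each missing δ(q, a) is the state matching the new tracked value after reading a.
δ(T, 0) = T; δ(U, 0) = S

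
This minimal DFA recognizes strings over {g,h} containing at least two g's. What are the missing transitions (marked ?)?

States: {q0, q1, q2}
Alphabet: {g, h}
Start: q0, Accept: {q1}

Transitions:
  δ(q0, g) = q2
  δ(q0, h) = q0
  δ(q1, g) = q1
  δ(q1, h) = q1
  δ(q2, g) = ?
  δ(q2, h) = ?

From the language and accept set, identify what each state tracks — q0: zero g's seen; q1: ≥ two g's seen; q2: one g seen.
Each missing δ(q, a) is the state matching the new tracked value after reading a.
δ(q2, g) = q1; δ(q2, h) = q2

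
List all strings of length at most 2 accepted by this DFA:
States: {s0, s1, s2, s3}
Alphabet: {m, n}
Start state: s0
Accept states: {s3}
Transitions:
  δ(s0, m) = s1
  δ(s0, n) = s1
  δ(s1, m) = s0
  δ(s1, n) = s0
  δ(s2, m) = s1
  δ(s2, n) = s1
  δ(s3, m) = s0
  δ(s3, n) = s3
None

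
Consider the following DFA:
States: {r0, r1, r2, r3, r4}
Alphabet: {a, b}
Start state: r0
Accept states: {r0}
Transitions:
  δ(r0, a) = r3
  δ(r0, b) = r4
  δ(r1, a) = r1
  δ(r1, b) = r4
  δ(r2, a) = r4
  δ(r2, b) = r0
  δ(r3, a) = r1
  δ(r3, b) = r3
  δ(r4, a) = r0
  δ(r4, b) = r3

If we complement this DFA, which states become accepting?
Complement accept states = All states \ Original accept states
= {r0, r1, r2, r3, r4} \ {r0}
{r1, r2, r3, r4}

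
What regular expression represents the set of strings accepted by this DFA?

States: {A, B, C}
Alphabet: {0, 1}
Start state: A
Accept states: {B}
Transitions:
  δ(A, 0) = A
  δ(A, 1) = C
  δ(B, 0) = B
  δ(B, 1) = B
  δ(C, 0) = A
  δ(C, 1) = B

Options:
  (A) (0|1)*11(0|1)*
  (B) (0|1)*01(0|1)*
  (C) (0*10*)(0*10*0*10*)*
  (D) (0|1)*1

Check each option against the DFA on short strings; one disagreement eliminates an option:
  (A) (0|1)*11(0|1)*: agrees with the DFA on every string of length ≤ 6
  (B) (0|1)*01(0|1)*: on '01' the DFA goes A → A → C and rejects (C ∉ Accept), but the regex matches it → eliminate
  (C) (0*10*)(0*10*0*10*)*: on '1' the DFA goes A → C and rejects (C ∉ Accept), but the regex matches it → eliminate
  (D) (0|1)*1: on '1' the DFA goes A → C and rejects (C ∉ Accept), but the regex matches it → eliminate
Only (A) is consistent with the DFA.
(A) (0|1)*11(0|1)*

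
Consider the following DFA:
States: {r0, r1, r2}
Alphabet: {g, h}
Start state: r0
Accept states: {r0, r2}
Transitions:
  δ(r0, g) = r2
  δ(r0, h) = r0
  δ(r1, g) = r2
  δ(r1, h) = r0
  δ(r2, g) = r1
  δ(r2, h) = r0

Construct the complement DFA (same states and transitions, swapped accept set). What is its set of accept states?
Complement accept states = All states \ Original accept states
= {r0, r1, r2} \ {r0, r2}
{r1}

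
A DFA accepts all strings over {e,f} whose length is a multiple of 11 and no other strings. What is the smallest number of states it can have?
By Myhill–Nerode, count the distinguishable equivalence classes: 11 classes — one per residue of the length mod 11; class i is distinguished from class j by any string of length (11 − i) mod 11.
11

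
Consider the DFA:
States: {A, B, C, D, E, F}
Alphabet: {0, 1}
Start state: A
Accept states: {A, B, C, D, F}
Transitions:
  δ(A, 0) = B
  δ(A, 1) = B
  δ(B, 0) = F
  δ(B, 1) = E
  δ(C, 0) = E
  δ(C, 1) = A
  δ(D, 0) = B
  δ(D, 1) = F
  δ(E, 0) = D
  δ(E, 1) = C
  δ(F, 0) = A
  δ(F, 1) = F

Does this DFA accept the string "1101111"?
Processing string "1101111":
  A --1--> B
  B --1--> E
  E --0--> D
  D --1--> F
  F --1--> F
  F --1--> F
  F --1--> F
Final state: F
Accept states: {A, B, C, D, F}
Yes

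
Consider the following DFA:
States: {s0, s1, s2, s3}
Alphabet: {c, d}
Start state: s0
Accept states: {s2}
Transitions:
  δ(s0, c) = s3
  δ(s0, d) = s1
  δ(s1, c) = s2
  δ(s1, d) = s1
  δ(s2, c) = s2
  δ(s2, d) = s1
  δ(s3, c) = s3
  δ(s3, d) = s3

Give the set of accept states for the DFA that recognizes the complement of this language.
Complement accept states = All states \ Original accept states
= {s0, s1, s2, s3} \ {s2}
{s0, s1, s3}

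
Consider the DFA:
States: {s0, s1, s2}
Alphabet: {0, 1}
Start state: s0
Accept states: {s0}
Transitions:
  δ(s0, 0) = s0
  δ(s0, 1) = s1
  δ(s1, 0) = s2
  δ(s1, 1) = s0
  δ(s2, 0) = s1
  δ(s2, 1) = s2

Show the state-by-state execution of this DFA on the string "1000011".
read '1': s0 → s1
  read '0': s1 → s2
  read '0': s2 → s1
  read '0': s1 → s2
  read '0': s2 → s1
  read '1': s1 → s0
  read '1': s0 → s1
s0 -> s1 -> s2 -> s1 -> s2 -> s1 -> s0 -> s1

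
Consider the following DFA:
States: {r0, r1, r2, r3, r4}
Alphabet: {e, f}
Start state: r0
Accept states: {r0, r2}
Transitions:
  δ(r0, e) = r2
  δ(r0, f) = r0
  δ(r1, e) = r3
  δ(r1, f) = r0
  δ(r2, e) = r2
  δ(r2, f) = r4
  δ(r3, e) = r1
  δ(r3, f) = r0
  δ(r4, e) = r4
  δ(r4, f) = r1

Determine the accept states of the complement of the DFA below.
Complement accept states = All states \ Original accept states
= {r0, r1, r2, r3, r4} \ {r0, r2}
{r1, r3, r4}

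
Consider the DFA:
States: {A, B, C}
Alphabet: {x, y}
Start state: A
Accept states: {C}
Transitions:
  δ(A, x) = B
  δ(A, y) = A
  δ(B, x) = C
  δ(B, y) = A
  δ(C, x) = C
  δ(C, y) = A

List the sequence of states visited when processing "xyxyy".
read 'x': A → B
  read 'y': B → A
  read 'x': A → B
  read 'y': B → A
  read 'y': A → A
A -> B -> A -> B -> A -> A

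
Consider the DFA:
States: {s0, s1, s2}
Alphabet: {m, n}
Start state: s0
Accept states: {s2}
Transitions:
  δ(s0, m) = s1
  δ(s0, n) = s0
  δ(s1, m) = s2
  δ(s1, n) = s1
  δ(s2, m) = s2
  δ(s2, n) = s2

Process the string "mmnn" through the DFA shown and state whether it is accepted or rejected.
Processing string "mmnn":
  s0 --m--> s1
  s1 --m--> s2
  s2 --n--> s2
  s2 --n--> s2
Final state: s2
Accept states: {s2}
Yes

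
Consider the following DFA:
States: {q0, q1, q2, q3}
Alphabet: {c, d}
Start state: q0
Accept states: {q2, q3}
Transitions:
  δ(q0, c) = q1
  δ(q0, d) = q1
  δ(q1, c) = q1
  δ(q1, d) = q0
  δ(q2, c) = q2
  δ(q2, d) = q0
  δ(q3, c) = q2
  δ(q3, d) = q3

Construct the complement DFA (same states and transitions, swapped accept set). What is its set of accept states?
Complement accept states = All states \ Original accept states
= {q0, q1, q2, q3} \ {q2, q3}
{q0, q1}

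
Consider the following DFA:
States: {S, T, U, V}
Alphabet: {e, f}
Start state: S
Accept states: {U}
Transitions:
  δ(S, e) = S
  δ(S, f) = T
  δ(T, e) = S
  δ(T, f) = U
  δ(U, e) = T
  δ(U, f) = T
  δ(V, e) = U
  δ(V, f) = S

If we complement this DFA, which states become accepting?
Complement accept states = All states \ Original accept states
= {S, T, U, V} \ {U}
{S, T, V}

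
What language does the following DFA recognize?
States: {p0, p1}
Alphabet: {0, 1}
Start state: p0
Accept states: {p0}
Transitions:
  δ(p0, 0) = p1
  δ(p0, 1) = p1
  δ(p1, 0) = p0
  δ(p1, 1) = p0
Testing a few strings:
  '00' → accept
  '1' → reject
  '0' → reject
  '101' → reject
State roles: p0=even length so far; p1=odd length so far
All binary strings of even length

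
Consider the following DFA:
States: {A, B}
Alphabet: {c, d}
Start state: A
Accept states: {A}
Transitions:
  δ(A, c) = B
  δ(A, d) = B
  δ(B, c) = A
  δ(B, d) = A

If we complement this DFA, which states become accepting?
Complement accept states = All states \ Original accept states
= {A, B} \ {A}
{B}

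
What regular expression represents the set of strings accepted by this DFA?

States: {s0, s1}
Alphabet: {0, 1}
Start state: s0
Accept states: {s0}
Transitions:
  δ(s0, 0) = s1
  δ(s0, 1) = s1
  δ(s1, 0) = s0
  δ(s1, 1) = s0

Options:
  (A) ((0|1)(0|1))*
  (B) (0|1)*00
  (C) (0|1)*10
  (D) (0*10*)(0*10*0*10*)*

Check each option against the DFA on short strings; one disagreement eliminates an option:
  (A) ((0|1)(0|1))*: agrees with the DFA on every string of length ≤ 6
  (B) (0|1)*00: on ε the DFA stays in s0 and accepts (s0 ∈ Accept), but the regex does not match it → eliminate
  (C) (0|1)*10: on ε the DFA stays in s0 and accepts (s0 ∈ Accept), but the regex does not match it → eliminate
  (D) (0*10*)(0*10*0*10*)*: on ε the DFA stays in s0 and accepts (s0 ∈ Accept), but the regex does not match it → eliminate
Only (A) is consistent with the DFA.
(A) ((0|1)(0|1))*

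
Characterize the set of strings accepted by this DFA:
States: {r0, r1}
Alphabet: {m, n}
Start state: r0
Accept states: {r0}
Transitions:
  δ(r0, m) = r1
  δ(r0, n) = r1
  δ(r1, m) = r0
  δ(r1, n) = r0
Testing a few strings:
  'nnm' → reject
  'n' → reject
  'mn' → accept
  'm' → reject
State roles: r0=even length so far; r1=odd length so far
All strings over {m,n} of even length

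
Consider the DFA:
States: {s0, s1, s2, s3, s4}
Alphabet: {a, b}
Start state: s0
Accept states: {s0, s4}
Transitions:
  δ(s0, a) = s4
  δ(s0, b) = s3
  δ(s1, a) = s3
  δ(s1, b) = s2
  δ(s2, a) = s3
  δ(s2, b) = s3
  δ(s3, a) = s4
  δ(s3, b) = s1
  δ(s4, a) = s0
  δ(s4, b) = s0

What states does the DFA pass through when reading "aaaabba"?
read 'a': s0 → s4
  read 'a': s4 → s0
  read 'a': s0 → s4
  read 'a': s4 → s0
  read 'b': s0 → s3
  read 'b': s3 → s1
  read 'a': s1 → s3
s0 -> s4 -> s0 -> s4 -> s0 -> s3 -> s1 -> s3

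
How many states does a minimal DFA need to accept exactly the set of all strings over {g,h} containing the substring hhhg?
By Myhill–Nerode, count the distinguishable equivalence classes: 5 classes — one per longest suffix of the input that is a prefix of 'hhhg' (lengths 0 through 3), plus an absorbing 'already seen hhhg' class.
5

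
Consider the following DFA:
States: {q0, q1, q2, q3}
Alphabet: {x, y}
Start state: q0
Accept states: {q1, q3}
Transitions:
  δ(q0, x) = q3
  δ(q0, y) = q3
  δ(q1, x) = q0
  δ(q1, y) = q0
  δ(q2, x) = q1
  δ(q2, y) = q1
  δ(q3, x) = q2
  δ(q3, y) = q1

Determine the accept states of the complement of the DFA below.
Complement accept states = All states \ Original accept states
= {q0, q1, q2, q3} \ {q1, q3}
{q0, q2}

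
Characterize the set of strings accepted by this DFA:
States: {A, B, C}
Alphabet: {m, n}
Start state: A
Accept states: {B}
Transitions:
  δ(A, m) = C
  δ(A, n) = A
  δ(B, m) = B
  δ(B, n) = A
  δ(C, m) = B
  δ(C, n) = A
Testing a few strings:
  'mm' → accept
  'n' → reject
  'nm' → reject
  'nnm' → reject
State roles: A=last symbol not m; B=two trailing m's; C=one trailing m
All strings over {m,n} ending with mm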